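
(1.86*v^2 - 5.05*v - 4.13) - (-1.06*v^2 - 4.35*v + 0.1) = 2.92*v^2 - 0.7*v - 4.23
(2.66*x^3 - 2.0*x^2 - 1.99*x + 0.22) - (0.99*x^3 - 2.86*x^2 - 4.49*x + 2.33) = 1.67*x^3 + 0.86*x^2 + 2.5*x - 2.11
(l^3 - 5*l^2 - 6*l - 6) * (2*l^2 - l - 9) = 2*l^5 - 11*l^4 - 16*l^3 + 39*l^2 + 60*l + 54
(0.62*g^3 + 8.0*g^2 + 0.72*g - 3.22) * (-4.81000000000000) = -2.9822*g^3 - 38.48*g^2 - 3.4632*g + 15.4882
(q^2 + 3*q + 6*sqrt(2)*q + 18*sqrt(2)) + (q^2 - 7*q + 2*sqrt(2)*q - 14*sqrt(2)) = 2*q^2 - 4*q + 8*sqrt(2)*q + 4*sqrt(2)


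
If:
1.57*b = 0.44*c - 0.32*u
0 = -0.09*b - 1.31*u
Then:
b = -14.5555555555556*u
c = -51.209595959596*u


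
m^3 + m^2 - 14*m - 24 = (m - 4)*(m + 2)*(m + 3)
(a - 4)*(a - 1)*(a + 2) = a^3 - 3*a^2 - 6*a + 8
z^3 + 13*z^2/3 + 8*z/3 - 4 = (z - 2/3)*(z + 2)*(z + 3)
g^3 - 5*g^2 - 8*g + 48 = (g - 4)^2*(g + 3)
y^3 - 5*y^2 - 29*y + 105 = (y - 7)*(y - 3)*(y + 5)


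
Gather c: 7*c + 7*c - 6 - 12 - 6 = 14*c - 24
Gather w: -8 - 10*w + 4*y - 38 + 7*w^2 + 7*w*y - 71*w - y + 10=7*w^2 + w*(7*y - 81) + 3*y - 36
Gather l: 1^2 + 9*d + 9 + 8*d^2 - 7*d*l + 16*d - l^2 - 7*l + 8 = 8*d^2 + 25*d - l^2 + l*(-7*d - 7) + 18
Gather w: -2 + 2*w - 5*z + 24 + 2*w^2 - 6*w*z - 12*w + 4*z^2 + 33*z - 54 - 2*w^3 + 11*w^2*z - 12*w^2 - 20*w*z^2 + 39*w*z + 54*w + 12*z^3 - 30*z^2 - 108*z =-2*w^3 + w^2*(11*z - 10) + w*(-20*z^2 + 33*z + 44) + 12*z^3 - 26*z^2 - 80*z - 32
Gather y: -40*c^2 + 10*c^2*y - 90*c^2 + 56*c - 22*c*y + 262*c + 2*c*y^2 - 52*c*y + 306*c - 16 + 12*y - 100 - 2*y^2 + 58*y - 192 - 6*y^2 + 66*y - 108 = -130*c^2 + 624*c + y^2*(2*c - 8) + y*(10*c^2 - 74*c + 136) - 416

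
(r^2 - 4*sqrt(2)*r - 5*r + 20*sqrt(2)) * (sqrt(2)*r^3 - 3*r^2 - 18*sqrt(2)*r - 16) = sqrt(2)*r^5 - 11*r^4 - 5*sqrt(2)*r^4 - 6*sqrt(2)*r^3 + 55*r^3 + 30*sqrt(2)*r^2 + 128*r^2 - 640*r + 64*sqrt(2)*r - 320*sqrt(2)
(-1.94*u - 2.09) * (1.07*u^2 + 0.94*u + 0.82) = -2.0758*u^3 - 4.0599*u^2 - 3.5554*u - 1.7138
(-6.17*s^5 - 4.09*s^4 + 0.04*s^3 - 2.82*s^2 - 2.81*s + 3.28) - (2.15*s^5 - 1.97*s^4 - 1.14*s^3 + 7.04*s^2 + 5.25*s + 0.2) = -8.32*s^5 - 2.12*s^4 + 1.18*s^3 - 9.86*s^2 - 8.06*s + 3.08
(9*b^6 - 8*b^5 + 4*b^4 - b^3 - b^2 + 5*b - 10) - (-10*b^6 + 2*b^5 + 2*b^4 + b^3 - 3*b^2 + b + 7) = 19*b^6 - 10*b^5 + 2*b^4 - 2*b^3 + 2*b^2 + 4*b - 17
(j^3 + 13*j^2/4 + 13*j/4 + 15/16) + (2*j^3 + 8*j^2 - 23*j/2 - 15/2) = 3*j^3 + 45*j^2/4 - 33*j/4 - 105/16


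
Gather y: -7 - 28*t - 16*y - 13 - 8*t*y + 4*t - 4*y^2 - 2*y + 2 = -24*t - 4*y^2 + y*(-8*t - 18) - 18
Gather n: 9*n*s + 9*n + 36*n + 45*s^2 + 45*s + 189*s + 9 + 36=n*(9*s + 45) + 45*s^2 + 234*s + 45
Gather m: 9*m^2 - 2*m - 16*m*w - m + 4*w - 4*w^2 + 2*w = 9*m^2 + m*(-16*w - 3) - 4*w^2 + 6*w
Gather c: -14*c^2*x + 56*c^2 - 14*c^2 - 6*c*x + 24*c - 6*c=c^2*(42 - 14*x) + c*(18 - 6*x)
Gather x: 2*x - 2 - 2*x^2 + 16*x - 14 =-2*x^2 + 18*x - 16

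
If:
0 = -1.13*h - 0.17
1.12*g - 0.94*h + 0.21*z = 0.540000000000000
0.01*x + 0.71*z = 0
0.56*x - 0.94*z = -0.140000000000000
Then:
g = 0.36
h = -0.15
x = -0.24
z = 0.00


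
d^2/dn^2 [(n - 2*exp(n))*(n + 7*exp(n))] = 5*n*exp(n) - 56*exp(2*n) + 10*exp(n) + 2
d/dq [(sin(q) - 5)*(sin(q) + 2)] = (2*sin(q) - 3)*cos(q)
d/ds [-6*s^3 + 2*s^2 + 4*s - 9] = -18*s^2 + 4*s + 4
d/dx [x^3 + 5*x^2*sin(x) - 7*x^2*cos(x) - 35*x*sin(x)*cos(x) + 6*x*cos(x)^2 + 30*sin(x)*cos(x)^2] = 7*x^2*sin(x) + 5*x^2*cos(x) + 3*x^2 + 10*x*sin(x) - 6*x*sin(2*x) - 14*x*cos(x) - 35*x*cos(2*x) - 35*sin(2*x)/2 + 15*cos(x)/2 + 3*cos(2*x) + 45*cos(3*x)/2 + 3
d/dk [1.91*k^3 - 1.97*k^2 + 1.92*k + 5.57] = 5.73*k^2 - 3.94*k + 1.92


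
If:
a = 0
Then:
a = 0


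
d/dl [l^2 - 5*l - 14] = 2*l - 5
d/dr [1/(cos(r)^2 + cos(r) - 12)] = (2*cos(r) + 1)*sin(r)/(cos(r)^2 + cos(r) - 12)^2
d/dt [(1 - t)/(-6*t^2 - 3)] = (-2*t^2 + 4*t + 1)/(3*(4*t^4 + 4*t^2 + 1))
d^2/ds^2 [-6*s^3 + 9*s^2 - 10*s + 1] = 18 - 36*s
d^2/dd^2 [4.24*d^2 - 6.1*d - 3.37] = 8.48000000000000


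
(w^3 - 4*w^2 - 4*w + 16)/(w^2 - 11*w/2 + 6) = 2*(w^2 - 4)/(2*w - 3)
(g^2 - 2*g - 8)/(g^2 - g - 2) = (-g^2 + 2*g + 8)/(-g^2 + g + 2)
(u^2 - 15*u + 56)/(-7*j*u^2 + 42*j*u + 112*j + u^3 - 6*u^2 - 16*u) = (u - 7)/(-7*j*u - 14*j + u^2 + 2*u)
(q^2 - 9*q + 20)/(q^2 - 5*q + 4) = (q - 5)/(q - 1)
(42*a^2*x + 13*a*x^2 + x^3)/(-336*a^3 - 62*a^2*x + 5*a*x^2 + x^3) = x/(-8*a + x)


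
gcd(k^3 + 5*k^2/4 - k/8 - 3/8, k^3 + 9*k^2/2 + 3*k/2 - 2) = k^2 + k/2 - 1/2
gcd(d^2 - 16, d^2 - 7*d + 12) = d - 4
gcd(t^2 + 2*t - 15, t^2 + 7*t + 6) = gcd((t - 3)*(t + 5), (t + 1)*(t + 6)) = 1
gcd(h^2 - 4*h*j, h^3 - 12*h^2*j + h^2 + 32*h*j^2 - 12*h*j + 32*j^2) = h - 4*j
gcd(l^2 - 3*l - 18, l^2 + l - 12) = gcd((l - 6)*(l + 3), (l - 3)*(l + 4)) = 1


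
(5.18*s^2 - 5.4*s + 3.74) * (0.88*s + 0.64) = 4.5584*s^3 - 1.4368*s^2 - 0.1648*s + 2.3936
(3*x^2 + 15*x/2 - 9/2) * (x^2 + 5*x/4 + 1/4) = 3*x^4 + 45*x^3/4 + 45*x^2/8 - 15*x/4 - 9/8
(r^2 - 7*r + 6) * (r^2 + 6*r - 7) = r^4 - r^3 - 43*r^2 + 85*r - 42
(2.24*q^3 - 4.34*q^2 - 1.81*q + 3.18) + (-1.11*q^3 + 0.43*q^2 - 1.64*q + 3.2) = 1.13*q^3 - 3.91*q^2 - 3.45*q + 6.38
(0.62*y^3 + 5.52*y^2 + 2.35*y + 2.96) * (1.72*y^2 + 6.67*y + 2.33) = 1.0664*y^5 + 13.6298*y^4 + 42.305*y^3 + 33.6273*y^2 + 25.2187*y + 6.8968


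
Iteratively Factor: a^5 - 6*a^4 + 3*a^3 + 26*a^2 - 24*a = (a)*(a^4 - 6*a^3 + 3*a^2 + 26*a - 24) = a*(a + 2)*(a^3 - 8*a^2 + 19*a - 12) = a*(a - 4)*(a + 2)*(a^2 - 4*a + 3) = a*(a - 4)*(a - 3)*(a + 2)*(a - 1)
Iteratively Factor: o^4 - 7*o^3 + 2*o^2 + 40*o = (o - 5)*(o^3 - 2*o^2 - 8*o) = (o - 5)*(o - 4)*(o^2 + 2*o) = (o - 5)*(o - 4)*(o + 2)*(o)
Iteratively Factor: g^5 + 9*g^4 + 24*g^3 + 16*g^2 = (g)*(g^4 + 9*g^3 + 24*g^2 + 16*g) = g*(g + 1)*(g^3 + 8*g^2 + 16*g) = g*(g + 1)*(g + 4)*(g^2 + 4*g) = g^2*(g + 1)*(g + 4)*(g + 4)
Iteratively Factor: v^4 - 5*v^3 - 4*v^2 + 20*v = (v - 2)*(v^3 - 3*v^2 - 10*v) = (v - 2)*(v + 2)*(v^2 - 5*v) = (v - 5)*(v - 2)*(v + 2)*(v)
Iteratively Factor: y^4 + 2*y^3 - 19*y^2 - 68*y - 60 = (y + 2)*(y^3 - 19*y - 30) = (y + 2)^2*(y^2 - 2*y - 15) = (y + 2)^2*(y + 3)*(y - 5)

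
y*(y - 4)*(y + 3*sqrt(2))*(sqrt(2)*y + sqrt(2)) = sqrt(2)*y^4 - 3*sqrt(2)*y^3 + 6*y^3 - 18*y^2 - 4*sqrt(2)*y^2 - 24*y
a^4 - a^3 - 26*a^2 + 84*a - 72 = (a - 3)*(a - 2)^2*(a + 6)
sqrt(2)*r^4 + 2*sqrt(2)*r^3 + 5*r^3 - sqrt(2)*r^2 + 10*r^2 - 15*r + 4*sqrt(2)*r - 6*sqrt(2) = (r - 1)*(r + 3)*(r + 2*sqrt(2))*(sqrt(2)*r + 1)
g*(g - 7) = g^2 - 7*g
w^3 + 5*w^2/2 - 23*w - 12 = (w - 4)*(w + 1/2)*(w + 6)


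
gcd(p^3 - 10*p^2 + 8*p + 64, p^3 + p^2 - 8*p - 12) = p + 2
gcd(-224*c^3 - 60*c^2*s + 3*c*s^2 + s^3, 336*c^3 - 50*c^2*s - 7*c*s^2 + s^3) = -56*c^2 - c*s + s^2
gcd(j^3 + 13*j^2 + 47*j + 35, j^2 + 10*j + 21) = j + 7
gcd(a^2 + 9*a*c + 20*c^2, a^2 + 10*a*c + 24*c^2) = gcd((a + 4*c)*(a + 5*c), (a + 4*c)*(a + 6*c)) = a + 4*c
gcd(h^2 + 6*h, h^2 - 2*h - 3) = 1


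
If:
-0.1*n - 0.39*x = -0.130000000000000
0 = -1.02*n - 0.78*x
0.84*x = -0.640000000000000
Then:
No Solution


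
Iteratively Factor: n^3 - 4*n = (n + 2)*(n^2 - 2*n) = n*(n + 2)*(n - 2)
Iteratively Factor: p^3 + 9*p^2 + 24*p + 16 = (p + 1)*(p^2 + 8*p + 16) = (p + 1)*(p + 4)*(p + 4)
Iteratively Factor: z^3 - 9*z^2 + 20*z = (z - 4)*(z^2 - 5*z) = z*(z - 4)*(z - 5)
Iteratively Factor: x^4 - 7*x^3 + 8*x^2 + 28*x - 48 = (x - 4)*(x^3 - 3*x^2 - 4*x + 12) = (x - 4)*(x - 3)*(x^2 - 4) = (x - 4)*(x - 3)*(x + 2)*(x - 2)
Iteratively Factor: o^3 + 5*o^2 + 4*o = (o + 4)*(o^2 + o) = (o + 1)*(o + 4)*(o)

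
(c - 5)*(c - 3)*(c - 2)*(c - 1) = c^4 - 11*c^3 + 41*c^2 - 61*c + 30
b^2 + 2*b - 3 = (b - 1)*(b + 3)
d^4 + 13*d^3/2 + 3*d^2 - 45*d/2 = d*(d - 3/2)*(d + 3)*(d + 5)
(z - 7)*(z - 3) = z^2 - 10*z + 21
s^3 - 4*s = s*(s - 2)*(s + 2)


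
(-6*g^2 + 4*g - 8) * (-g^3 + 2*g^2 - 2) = 6*g^5 - 16*g^4 + 16*g^3 - 4*g^2 - 8*g + 16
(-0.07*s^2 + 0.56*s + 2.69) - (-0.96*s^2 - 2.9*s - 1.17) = 0.89*s^2 + 3.46*s + 3.86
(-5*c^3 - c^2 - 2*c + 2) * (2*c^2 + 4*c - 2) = -10*c^5 - 22*c^4 + 2*c^3 - 2*c^2 + 12*c - 4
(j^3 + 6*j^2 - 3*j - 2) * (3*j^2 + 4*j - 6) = 3*j^5 + 22*j^4 + 9*j^3 - 54*j^2 + 10*j + 12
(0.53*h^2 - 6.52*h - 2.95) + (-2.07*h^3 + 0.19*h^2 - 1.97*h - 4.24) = -2.07*h^3 + 0.72*h^2 - 8.49*h - 7.19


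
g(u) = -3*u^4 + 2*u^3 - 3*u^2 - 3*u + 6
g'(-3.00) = 393.00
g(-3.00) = -309.00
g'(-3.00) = 393.00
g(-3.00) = -309.00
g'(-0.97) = 19.42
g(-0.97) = 1.61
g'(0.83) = -10.71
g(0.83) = 1.16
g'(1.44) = -35.03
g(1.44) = -11.47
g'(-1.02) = 22.10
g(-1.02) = 0.57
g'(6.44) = -2997.88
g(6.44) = -4763.74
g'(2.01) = -88.27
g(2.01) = -44.88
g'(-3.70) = 709.18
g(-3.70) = -687.52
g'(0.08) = -3.45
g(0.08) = 5.74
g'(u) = -12*u^3 + 6*u^2 - 6*u - 3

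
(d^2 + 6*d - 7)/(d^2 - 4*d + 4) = (d^2 + 6*d - 7)/(d^2 - 4*d + 4)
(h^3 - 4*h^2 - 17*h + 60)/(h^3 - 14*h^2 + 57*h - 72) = (h^2 - h - 20)/(h^2 - 11*h + 24)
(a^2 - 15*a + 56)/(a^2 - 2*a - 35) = (a - 8)/(a + 5)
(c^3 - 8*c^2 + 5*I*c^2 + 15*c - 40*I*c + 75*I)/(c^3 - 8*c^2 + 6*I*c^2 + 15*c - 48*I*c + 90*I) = (c + 5*I)/(c + 6*I)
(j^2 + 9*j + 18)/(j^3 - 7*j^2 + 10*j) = (j^2 + 9*j + 18)/(j*(j^2 - 7*j + 10))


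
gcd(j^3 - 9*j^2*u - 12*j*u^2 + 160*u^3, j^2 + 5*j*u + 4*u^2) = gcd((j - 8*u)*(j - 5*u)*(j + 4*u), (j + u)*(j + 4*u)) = j + 4*u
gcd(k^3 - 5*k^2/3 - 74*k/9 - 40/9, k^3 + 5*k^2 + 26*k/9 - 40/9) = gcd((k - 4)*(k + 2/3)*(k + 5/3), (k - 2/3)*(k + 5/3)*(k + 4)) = k + 5/3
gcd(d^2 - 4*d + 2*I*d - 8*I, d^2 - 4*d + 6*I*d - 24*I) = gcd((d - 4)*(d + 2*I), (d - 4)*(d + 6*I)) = d - 4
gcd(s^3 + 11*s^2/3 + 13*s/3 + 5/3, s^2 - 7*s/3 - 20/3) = s + 5/3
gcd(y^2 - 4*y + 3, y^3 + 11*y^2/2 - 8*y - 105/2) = y - 3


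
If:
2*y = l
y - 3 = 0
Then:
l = 6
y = 3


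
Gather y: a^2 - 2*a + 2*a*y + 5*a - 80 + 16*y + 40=a^2 + 3*a + y*(2*a + 16) - 40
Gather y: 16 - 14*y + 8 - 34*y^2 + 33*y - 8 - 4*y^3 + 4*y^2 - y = -4*y^3 - 30*y^2 + 18*y + 16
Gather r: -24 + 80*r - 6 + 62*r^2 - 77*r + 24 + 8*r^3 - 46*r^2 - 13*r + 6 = 8*r^3 + 16*r^2 - 10*r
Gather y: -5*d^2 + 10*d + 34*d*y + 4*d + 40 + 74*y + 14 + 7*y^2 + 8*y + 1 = -5*d^2 + 14*d + 7*y^2 + y*(34*d + 82) + 55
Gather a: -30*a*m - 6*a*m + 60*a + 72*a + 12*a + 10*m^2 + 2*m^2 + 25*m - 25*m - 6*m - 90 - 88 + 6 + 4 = a*(144 - 36*m) + 12*m^2 - 6*m - 168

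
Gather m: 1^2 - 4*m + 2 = 3 - 4*m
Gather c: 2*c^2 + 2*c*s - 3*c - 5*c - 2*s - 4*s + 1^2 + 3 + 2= 2*c^2 + c*(2*s - 8) - 6*s + 6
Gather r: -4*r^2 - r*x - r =-4*r^2 + r*(-x - 1)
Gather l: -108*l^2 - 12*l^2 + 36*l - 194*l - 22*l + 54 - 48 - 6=-120*l^2 - 180*l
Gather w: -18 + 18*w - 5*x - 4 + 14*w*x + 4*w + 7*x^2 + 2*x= w*(14*x + 22) + 7*x^2 - 3*x - 22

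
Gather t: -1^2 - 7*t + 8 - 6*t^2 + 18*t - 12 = -6*t^2 + 11*t - 5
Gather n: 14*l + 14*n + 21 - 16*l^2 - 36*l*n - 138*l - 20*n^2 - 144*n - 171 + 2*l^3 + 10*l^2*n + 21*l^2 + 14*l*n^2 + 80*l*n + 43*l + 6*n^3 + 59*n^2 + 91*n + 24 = 2*l^3 + 5*l^2 - 81*l + 6*n^3 + n^2*(14*l + 39) + n*(10*l^2 + 44*l - 39) - 126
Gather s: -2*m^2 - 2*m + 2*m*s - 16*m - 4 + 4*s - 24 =-2*m^2 - 18*m + s*(2*m + 4) - 28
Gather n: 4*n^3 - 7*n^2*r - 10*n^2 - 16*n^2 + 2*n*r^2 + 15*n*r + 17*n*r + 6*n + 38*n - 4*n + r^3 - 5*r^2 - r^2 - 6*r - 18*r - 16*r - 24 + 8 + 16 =4*n^3 + n^2*(-7*r - 26) + n*(2*r^2 + 32*r + 40) + r^3 - 6*r^2 - 40*r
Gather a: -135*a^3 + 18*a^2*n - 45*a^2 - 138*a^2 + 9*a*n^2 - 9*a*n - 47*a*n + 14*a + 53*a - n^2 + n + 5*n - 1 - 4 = -135*a^3 + a^2*(18*n - 183) + a*(9*n^2 - 56*n + 67) - n^2 + 6*n - 5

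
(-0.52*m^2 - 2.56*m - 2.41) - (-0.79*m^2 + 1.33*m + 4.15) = 0.27*m^2 - 3.89*m - 6.56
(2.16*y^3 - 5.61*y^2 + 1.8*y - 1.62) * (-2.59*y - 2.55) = -5.5944*y^4 + 9.0219*y^3 + 9.6435*y^2 - 0.3942*y + 4.131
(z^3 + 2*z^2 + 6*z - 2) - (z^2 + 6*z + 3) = z^3 + z^2 - 5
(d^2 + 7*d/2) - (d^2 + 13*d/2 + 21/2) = -3*d - 21/2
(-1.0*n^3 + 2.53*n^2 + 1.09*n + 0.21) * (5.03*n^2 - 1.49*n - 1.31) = -5.03*n^5 + 14.2159*n^4 + 3.023*n^3 - 3.8821*n^2 - 1.7408*n - 0.2751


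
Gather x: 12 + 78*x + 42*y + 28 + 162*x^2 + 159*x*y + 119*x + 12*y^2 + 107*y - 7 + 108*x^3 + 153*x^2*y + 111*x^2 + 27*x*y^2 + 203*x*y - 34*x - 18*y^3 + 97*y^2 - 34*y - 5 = 108*x^3 + x^2*(153*y + 273) + x*(27*y^2 + 362*y + 163) - 18*y^3 + 109*y^2 + 115*y + 28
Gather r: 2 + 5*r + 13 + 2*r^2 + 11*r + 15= 2*r^2 + 16*r + 30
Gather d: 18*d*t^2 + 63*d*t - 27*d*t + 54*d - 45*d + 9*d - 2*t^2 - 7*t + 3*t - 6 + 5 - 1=d*(18*t^2 + 36*t + 18) - 2*t^2 - 4*t - 2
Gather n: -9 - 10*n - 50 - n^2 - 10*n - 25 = -n^2 - 20*n - 84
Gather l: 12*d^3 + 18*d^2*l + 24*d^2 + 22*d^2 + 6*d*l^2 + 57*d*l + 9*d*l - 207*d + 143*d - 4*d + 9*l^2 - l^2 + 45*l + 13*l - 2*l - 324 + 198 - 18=12*d^3 + 46*d^2 - 68*d + l^2*(6*d + 8) + l*(18*d^2 + 66*d + 56) - 144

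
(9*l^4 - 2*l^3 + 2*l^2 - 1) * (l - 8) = 9*l^5 - 74*l^4 + 18*l^3 - 16*l^2 - l + 8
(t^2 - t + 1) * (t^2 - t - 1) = t^4 - 2*t^3 + t^2 - 1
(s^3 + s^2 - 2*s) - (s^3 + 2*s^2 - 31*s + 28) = -s^2 + 29*s - 28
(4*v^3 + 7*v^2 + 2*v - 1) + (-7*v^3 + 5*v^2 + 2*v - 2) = -3*v^3 + 12*v^2 + 4*v - 3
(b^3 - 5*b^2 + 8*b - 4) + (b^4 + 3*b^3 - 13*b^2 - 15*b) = b^4 + 4*b^3 - 18*b^2 - 7*b - 4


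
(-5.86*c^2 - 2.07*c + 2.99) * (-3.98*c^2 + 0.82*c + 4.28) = 23.3228*c^4 + 3.4334*c^3 - 38.6784*c^2 - 6.4078*c + 12.7972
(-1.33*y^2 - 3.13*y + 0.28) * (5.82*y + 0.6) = -7.7406*y^3 - 19.0146*y^2 - 0.2484*y + 0.168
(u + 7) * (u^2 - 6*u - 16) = u^3 + u^2 - 58*u - 112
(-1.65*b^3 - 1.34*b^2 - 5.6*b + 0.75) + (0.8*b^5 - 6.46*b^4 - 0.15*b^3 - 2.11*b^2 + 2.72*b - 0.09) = 0.8*b^5 - 6.46*b^4 - 1.8*b^3 - 3.45*b^2 - 2.88*b + 0.66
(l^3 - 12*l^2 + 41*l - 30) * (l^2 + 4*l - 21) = l^5 - 8*l^4 - 28*l^3 + 386*l^2 - 981*l + 630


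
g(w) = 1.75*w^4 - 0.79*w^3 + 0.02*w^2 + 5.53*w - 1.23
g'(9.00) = 4916.92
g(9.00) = 10956.00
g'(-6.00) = -1592.03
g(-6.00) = 2404.95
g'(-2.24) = -85.13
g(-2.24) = 39.42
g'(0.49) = 5.80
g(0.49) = 1.49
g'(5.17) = 909.71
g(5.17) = 1168.99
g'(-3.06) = -217.35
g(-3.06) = 158.11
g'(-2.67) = -144.71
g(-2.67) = 88.12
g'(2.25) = 73.36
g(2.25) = 47.17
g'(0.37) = 5.57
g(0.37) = 0.81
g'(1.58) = 27.29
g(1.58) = 15.35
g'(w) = 7.0*w^3 - 2.37*w^2 + 0.04*w + 5.53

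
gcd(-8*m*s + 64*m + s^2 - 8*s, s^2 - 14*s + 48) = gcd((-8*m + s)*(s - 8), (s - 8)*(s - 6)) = s - 8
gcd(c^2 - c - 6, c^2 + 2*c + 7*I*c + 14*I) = c + 2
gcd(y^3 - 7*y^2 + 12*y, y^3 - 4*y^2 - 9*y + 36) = y^2 - 7*y + 12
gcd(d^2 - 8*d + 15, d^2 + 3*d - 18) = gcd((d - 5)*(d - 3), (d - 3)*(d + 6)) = d - 3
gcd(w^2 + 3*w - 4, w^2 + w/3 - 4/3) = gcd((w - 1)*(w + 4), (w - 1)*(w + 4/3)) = w - 1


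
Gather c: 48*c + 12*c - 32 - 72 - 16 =60*c - 120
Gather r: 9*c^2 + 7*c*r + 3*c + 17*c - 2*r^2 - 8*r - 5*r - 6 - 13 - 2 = 9*c^2 + 20*c - 2*r^2 + r*(7*c - 13) - 21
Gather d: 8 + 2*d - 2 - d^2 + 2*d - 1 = -d^2 + 4*d + 5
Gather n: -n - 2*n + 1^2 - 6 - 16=-3*n - 21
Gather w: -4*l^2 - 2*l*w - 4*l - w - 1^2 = -4*l^2 - 4*l + w*(-2*l - 1) - 1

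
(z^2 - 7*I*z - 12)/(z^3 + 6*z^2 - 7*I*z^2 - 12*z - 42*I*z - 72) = 1/(z + 6)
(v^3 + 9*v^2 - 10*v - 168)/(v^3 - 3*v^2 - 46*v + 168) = (v + 6)/(v - 6)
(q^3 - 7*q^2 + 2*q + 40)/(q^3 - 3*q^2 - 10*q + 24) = (q^2 - 3*q - 10)/(q^2 + q - 6)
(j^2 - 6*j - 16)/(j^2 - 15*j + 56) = (j + 2)/(j - 7)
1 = 1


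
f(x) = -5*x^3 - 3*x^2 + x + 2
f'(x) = -15*x^2 - 6*x + 1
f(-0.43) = 1.41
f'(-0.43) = 0.81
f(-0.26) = 1.63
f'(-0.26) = 1.55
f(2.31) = -73.33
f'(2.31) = -92.90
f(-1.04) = 3.34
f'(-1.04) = -8.98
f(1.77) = -33.35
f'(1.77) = -56.61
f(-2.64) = 70.45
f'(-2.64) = -87.70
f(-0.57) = 1.38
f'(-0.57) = -0.45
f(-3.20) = 131.92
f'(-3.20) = -133.40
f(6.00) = -1180.00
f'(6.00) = -575.00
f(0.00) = 2.00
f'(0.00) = 1.00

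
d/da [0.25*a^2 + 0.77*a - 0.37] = 0.5*a + 0.77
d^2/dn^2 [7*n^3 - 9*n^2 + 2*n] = 42*n - 18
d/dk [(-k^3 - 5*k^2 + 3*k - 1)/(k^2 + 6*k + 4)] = (-k^4 - 12*k^3 - 45*k^2 - 38*k + 18)/(k^4 + 12*k^3 + 44*k^2 + 48*k + 16)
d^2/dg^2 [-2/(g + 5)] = -4/(g + 5)^3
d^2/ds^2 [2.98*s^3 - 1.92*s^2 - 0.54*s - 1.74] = 17.88*s - 3.84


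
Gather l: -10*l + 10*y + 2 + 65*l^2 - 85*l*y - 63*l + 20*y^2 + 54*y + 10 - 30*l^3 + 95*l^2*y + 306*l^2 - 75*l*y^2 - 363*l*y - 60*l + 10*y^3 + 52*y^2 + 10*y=-30*l^3 + l^2*(95*y + 371) + l*(-75*y^2 - 448*y - 133) + 10*y^3 + 72*y^2 + 74*y + 12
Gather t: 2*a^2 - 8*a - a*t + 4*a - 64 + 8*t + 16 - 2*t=2*a^2 - 4*a + t*(6 - a) - 48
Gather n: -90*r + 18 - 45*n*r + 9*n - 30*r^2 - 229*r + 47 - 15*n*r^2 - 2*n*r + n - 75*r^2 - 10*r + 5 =n*(-15*r^2 - 47*r + 10) - 105*r^2 - 329*r + 70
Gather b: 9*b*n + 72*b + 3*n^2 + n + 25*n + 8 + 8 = b*(9*n + 72) + 3*n^2 + 26*n + 16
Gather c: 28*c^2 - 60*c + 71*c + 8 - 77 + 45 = 28*c^2 + 11*c - 24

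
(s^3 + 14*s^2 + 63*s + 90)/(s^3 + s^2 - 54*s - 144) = (s + 5)/(s - 8)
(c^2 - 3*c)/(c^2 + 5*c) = (c - 3)/(c + 5)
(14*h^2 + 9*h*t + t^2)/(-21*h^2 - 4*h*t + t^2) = (14*h^2 + 9*h*t + t^2)/(-21*h^2 - 4*h*t + t^2)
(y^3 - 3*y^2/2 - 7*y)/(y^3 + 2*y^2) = (y - 7/2)/y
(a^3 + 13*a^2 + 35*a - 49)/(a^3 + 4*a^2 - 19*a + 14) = (a + 7)/(a - 2)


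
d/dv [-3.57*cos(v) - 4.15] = 3.57*sin(v)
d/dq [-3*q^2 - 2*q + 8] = -6*q - 2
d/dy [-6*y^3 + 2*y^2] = 2*y*(2 - 9*y)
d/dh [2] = 0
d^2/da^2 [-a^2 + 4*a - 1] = -2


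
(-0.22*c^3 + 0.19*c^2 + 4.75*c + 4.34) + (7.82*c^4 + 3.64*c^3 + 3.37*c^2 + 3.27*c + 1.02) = 7.82*c^4 + 3.42*c^3 + 3.56*c^2 + 8.02*c + 5.36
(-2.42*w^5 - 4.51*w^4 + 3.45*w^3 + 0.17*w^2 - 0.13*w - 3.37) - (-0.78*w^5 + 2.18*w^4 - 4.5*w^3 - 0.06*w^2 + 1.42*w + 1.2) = -1.64*w^5 - 6.69*w^4 + 7.95*w^3 + 0.23*w^2 - 1.55*w - 4.57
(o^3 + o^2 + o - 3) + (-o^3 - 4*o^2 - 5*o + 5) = -3*o^2 - 4*o + 2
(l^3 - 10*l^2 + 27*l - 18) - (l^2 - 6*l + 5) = l^3 - 11*l^2 + 33*l - 23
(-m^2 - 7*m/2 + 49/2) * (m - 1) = -m^3 - 5*m^2/2 + 28*m - 49/2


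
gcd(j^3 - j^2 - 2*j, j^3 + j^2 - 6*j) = j^2 - 2*j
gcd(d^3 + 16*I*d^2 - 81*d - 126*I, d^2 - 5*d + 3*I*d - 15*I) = d + 3*I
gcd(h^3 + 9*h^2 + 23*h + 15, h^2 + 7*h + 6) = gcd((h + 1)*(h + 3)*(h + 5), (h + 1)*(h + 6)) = h + 1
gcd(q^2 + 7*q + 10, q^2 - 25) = q + 5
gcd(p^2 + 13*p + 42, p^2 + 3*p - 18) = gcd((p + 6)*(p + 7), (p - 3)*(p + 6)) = p + 6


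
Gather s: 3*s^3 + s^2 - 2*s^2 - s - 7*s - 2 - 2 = 3*s^3 - s^2 - 8*s - 4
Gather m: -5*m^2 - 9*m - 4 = -5*m^2 - 9*m - 4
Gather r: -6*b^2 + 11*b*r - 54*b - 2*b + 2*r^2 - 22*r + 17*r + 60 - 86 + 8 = -6*b^2 - 56*b + 2*r^2 + r*(11*b - 5) - 18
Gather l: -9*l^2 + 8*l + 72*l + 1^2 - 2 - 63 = -9*l^2 + 80*l - 64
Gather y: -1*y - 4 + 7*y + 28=6*y + 24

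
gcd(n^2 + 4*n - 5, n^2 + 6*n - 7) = n - 1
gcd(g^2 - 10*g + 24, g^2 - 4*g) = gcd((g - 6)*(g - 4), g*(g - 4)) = g - 4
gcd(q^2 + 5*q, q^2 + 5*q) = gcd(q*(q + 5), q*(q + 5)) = q^2 + 5*q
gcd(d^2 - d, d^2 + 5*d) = d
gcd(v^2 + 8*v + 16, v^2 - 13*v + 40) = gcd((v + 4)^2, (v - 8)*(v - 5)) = 1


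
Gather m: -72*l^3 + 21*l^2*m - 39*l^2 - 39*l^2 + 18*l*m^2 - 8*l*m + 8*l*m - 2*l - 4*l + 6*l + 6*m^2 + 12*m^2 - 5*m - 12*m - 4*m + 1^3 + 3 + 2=-72*l^3 - 78*l^2 + m^2*(18*l + 18) + m*(21*l^2 - 21) + 6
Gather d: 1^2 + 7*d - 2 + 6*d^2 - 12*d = 6*d^2 - 5*d - 1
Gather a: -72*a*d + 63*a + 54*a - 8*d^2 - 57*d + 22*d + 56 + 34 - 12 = a*(117 - 72*d) - 8*d^2 - 35*d + 78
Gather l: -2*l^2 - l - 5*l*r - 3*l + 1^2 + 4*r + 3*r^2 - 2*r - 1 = -2*l^2 + l*(-5*r - 4) + 3*r^2 + 2*r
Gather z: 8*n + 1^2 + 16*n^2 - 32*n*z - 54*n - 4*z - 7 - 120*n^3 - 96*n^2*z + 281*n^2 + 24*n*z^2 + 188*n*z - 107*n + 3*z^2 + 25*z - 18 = -120*n^3 + 297*n^2 - 153*n + z^2*(24*n + 3) + z*(-96*n^2 + 156*n + 21) - 24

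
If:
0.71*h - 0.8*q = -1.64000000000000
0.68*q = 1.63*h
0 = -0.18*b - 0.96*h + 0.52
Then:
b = -4.35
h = 1.36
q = 3.26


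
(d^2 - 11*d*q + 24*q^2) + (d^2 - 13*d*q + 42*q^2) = 2*d^2 - 24*d*q + 66*q^2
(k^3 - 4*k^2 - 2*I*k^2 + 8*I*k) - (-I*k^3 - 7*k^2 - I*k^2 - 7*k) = k^3 + I*k^3 + 3*k^2 - I*k^2 + 7*k + 8*I*k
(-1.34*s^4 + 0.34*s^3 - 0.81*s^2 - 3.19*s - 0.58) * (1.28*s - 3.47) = -1.7152*s^5 + 5.085*s^4 - 2.2166*s^3 - 1.2725*s^2 + 10.3269*s + 2.0126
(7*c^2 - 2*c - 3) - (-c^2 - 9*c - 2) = 8*c^2 + 7*c - 1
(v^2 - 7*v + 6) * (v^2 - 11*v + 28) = v^4 - 18*v^3 + 111*v^2 - 262*v + 168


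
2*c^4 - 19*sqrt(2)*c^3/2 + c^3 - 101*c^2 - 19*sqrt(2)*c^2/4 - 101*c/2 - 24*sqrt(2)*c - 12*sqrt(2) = (c - 8*sqrt(2))*(c + 3*sqrt(2))*(sqrt(2)*c + 1/2)*(sqrt(2)*c + sqrt(2)/2)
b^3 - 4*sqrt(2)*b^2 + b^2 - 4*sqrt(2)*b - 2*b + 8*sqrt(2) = (b - 1)*(b + 2)*(b - 4*sqrt(2))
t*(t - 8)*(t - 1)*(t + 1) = t^4 - 8*t^3 - t^2 + 8*t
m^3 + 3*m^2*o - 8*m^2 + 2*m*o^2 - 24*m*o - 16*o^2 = (m - 8)*(m + o)*(m + 2*o)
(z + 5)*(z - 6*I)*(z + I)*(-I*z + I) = -I*z^4 - 5*z^3 - 4*I*z^3 - 20*z^2 - I*z^2 + 25*z - 24*I*z + 30*I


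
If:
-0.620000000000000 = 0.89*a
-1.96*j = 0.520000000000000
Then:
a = -0.70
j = -0.27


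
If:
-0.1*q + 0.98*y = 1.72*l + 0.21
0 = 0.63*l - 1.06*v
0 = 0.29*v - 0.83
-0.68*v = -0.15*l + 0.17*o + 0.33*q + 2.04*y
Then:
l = 4.82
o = 157.659741137834 - 31.0235294117647*y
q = 9.8*y - 84.9273672687466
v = 2.86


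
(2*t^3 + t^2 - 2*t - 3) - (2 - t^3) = 3*t^3 + t^2 - 2*t - 5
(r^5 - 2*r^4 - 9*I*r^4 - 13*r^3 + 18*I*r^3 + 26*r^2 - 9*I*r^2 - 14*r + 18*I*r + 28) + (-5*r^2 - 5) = r^5 - 2*r^4 - 9*I*r^4 - 13*r^3 + 18*I*r^3 + 21*r^2 - 9*I*r^2 - 14*r + 18*I*r + 23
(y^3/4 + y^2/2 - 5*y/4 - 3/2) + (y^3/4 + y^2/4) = y^3/2 + 3*y^2/4 - 5*y/4 - 3/2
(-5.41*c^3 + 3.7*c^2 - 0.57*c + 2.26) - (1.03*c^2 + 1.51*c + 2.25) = -5.41*c^3 + 2.67*c^2 - 2.08*c + 0.00999999999999979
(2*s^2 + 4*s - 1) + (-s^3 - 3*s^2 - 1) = -s^3 - s^2 + 4*s - 2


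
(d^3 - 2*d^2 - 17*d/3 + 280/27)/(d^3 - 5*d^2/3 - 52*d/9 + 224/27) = (3*d - 5)/(3*d - 4)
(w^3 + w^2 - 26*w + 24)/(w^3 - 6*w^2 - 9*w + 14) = (w^2 + 2*w - 24)/(w^2 - 5*w - 14)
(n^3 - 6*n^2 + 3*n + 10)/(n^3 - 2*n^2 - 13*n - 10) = (n - 2)/(n + 2)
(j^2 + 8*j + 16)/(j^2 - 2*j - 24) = (j + 4)/(j - 6)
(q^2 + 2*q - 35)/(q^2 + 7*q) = (q - 5)/q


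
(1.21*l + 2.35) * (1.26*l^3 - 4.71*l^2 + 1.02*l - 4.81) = 1.5246*l^4 - 2.7381*l^3 - 9.8343*l^2 - 3.4231*l - 11.3035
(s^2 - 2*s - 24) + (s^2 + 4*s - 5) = 2*s^2 + 2*s - 29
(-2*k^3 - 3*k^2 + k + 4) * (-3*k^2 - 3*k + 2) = 6*k^5 + 15*k^4 + 2*k^3 - 21*k^2 - 10*k + 8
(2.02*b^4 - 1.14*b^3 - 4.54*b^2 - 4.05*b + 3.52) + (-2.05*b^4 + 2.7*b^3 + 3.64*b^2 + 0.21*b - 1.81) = -0.0299999999999998*b^4 + 1.56*b^3 - 0.9*b^2 - 3.84*b + 1.71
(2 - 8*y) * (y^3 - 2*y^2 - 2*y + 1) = -8*y^4 + 18*y^3 + 12*y^2 - 12*y + 2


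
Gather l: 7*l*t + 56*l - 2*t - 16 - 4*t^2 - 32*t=l*(7*t + 56) - 4*t^2 - 34*t - 16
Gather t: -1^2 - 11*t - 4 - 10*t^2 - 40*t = -10*t^2 - 51*t - 5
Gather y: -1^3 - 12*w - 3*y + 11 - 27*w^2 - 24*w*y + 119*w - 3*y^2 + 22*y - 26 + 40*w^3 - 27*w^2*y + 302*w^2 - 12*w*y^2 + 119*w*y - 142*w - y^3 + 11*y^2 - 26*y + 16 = 40*w^3 + 275*w^2 - 35*w - y^3 + y^2*(8 - 12*w) + y*(-27*w^2 + 95*w - 7)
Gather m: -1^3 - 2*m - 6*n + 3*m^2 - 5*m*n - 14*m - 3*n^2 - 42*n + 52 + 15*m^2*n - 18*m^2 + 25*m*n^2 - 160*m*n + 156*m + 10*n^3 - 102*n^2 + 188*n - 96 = m^2*(15*n - 15) + m*(25*n^2 - 165*n + 140) + 10*n^3 - 105*n^2 + 140*n - 45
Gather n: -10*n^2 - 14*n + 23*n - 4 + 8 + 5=-10*n^2 + 9*n + 9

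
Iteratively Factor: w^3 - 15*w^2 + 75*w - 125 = (w - 5)*(w^2 - 10*w + 25) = (w - 5)^2*(w - 5)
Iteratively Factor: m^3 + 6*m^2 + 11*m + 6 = (m + 1)*(m^2 + 5*m + 6) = (m + 1)*(m + 2)*(m + 3)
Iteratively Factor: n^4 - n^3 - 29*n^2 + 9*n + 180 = (n - 5)*(n^3 + 4*n^2 - 9*n - 36) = (n - 5)*(n + 3)*(n^2 + n - 12) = (n - 5)*(n + 3)*(n + 4)*(n - 3)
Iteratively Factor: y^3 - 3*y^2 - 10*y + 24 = (y - 4)*(y^2 + y - 6) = (y - 4)*(y + 3)*(y - 2)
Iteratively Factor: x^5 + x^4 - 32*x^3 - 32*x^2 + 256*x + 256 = (x - 4)*(x^4 + 5*x^3 - 12*x^2 - 80*x - 64) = (x - 4)*(x + 4)*(x^3 + x^2 - 16*x - 16) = (x - 4)*(x + 1)*(x + 4)*(x^2 - 16) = (x - 4)*(x + 1)*(x + 4)^2*(x - 4)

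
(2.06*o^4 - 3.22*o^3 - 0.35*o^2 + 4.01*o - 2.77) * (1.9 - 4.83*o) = -9.9498*o^5 + 19.4666*o^4 - 4.4275*o^3 - 20.0333*o^2 + 20.9981*o - 5.263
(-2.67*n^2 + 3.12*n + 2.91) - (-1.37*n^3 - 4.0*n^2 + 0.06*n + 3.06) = 1.37*n^3 + 1.33*n^2 + 3.06*n - 0.15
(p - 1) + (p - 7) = 2*p - 8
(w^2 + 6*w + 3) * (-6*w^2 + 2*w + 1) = -6*w^4 - 34*w^3 - 5*w^2 + 12*w + 3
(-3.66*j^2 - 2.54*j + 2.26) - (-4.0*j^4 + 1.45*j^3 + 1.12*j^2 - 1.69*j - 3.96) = 4.0*j^4 - 1.45*j^3 - 4.78*j^2 - 0.85*j + 6.22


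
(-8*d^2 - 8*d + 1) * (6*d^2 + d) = -48*d^4 - 56*d^3 - 2*d^2 + d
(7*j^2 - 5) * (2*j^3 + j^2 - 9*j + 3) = 14*j^5 + 7*j^4 - 73*j^3 + 16*j^2 + 45*j - 15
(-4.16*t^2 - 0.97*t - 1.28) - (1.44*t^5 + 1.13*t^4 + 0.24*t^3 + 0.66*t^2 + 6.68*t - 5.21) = -1.44*t^5 - 1.13*t^4 - 0.24*t^3 - 4.82*t^2 - 7.65*t + 3.93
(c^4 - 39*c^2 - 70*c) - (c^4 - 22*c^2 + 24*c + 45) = -17*c^2 - 94*c - 45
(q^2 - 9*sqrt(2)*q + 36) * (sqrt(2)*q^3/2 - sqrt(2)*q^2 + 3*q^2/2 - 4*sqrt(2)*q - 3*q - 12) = sqrt(2)*q^5/2 - 15*q^4/2 - sqrt(2)*q^4 + sqrt(2)*q^3/2 + 15*q^3 - 9*sqrt(2)*q^2 + 114*q^2 - 108*q - 36*sqrt(2)*q - 432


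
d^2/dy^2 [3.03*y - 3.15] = 0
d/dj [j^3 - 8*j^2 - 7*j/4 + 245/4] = 3*j^2 - 16*j - 7/4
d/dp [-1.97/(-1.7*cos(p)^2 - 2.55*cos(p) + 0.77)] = (6.698*cos(p) + 5.0235)*sin(p)/(1.7*cos(p)^2 + 2.55*cos(p) - 0.77)^2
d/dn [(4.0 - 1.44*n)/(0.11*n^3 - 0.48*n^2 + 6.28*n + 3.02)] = (0.3168*n^3 - 2.0112*n^2 + 3.84*n - 29.4688)/(0.0121*n^6 - 0.1056*n^5 + 1.612*n^4 - 5.3644*n^3 + 36.5392*n^2 + 37.9312*n + 9.1204)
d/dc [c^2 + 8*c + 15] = 2*c + 8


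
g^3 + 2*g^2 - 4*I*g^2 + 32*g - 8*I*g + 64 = (g + 2)*(g - 8*I)*(g + 4*I)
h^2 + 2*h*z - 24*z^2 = (h - 4*z)*(h + 6*z)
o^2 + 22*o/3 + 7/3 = (o + 1/3)*(o + 7)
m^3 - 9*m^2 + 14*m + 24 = (m - 6)*(m - 4)*(m + 1)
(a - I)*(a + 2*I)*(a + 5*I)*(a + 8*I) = a^4 + 14*I*a^3 - 51*a^2 - 14*I*a - 80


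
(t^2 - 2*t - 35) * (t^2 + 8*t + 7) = t^4 + 6*t^3 - 44*t^2 - 294*t - 245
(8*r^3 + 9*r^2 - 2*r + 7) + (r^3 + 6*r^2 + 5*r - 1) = 9*r^3 + 15*r^2 + 3*r + 6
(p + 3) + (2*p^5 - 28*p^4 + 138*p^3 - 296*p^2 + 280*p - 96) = 2*p^5 - 28*p^4 + 138*p^3 - 296*p^2 + 281*p - 93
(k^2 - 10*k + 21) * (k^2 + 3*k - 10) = k^4 - 7*k^3 - 19*k^2 + 163*k - 210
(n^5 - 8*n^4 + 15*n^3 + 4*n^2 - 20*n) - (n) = n^5 - 8*n^4 + 15*n^3 + 4*n^2 - 21*n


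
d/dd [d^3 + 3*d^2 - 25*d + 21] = 3*d^2 + 6*d - 25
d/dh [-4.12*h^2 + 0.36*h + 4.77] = 0.36 - 8.24*h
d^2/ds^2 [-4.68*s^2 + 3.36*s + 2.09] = -9.36000000000000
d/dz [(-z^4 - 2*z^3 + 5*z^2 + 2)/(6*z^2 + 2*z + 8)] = (-6*z^5 - 9*z^4 - 20*z^3 - 19*z^2 + 28*z - 2)/(2*(9*z^4 + 6*z^3 + 25*z^2 + 8*z + 16))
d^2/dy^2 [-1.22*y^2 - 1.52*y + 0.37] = -2.44000000000000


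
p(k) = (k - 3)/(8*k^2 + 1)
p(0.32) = -1.47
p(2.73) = -0.00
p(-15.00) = -0.00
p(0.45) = -0.97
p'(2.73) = 0.02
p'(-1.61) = -0.21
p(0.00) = -3.00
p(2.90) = -0.00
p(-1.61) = -0.21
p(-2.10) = -0.14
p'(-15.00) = 0.00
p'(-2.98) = -0.04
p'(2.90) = 0.02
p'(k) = -16*k*(k - 3)/(8*k^2 + 1)^2 + 1/(8*k^2 + 1) = (8*k^2 - 16*k*(k - 3) + 1)/(8*k^2 + 1)^2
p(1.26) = -0.13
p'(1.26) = 0.26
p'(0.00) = 1.00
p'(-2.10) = -0.10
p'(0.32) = 4.70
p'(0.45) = 3.06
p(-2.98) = -0.08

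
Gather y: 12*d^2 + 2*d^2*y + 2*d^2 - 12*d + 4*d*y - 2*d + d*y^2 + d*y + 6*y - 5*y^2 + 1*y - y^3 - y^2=14*d^2 - 14*d - y^3 + y^2*(d - 6) + y*(2*d^2 + 5*d + 7)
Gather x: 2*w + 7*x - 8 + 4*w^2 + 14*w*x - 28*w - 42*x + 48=4*w^2 - 26*w + x*(14*w - 35) + 40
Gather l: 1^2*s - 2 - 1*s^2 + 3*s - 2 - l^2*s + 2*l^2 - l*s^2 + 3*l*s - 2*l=l^2*(2 - s) + l*(-s^2 + 3*s - 2) - s^2 + 4*s - 4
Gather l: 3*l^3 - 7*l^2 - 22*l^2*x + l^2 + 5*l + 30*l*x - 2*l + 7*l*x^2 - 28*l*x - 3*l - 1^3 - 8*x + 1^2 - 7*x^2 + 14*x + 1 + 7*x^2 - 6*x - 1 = 3*l^3 + l^2*(-22*x - 6) + l*(7*x^2 + 2*x)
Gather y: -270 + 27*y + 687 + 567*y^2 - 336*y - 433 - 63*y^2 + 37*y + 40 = 504*y^2 - 272*y + 24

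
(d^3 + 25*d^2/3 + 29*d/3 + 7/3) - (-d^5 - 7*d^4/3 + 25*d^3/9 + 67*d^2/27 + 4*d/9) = d^5 + 7*d^4/3 - 16*d^3/9 + 158*d^2/27 + 83*d/9 + 7/3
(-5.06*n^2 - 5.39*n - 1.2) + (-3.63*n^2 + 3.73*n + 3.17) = -8.69*n^2 - 1.66*n + 1.97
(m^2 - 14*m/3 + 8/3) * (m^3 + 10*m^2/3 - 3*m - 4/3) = m^5 - 4*m^4/3 - 143*m^3/9 + 194*m^2/9 - 16*m/9 - 32/9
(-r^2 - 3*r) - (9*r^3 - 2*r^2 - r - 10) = -9*r^3 + r^2 - 2*r + 10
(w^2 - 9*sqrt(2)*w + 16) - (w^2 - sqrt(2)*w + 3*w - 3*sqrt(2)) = -8*sqrt(2)*w - 3*w + 3*sqrt(2) + 16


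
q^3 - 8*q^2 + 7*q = q*(q - 7)*(q - 1)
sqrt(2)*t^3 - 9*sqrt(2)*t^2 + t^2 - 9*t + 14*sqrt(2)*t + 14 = (t - 7)*(t - 2)*(sqrt(2)*t + 1)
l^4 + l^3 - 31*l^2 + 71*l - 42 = (l - 3)*(l - 2)*(l - 1)*(l + 7)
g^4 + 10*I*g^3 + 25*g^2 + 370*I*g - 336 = (g - 6*I)*(g + I)*(g + 7*I)*(g + 8*I)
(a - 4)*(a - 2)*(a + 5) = a^3 - a^2 - 22*a + 40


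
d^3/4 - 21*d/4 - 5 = (d/4 + 1)*(d - 5)*(d + 1)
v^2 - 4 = (v - 2)*(v + 2)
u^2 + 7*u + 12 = (u + 3)*(u + 4)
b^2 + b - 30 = (b - 5)*(b + 6)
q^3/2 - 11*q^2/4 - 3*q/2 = q*(q/2 + 1/4)*(q - 6)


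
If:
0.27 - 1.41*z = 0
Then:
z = 0.19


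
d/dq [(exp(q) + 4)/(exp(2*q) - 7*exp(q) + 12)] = (-(exp(q) + 4)*(2*exp(q) - 7) + exp(2*q) - 7*exp(q) + 12)*exp(q)/(exp(2*q) - 7*exp(q) + 12)^2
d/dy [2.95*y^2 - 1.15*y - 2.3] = 5.9*y - 1.15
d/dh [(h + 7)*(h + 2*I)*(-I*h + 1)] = -3*I*h^2 + h*(6 - 14*I) + 21 + 2*I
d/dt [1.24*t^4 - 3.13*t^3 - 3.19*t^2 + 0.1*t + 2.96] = 4.96*t^3 - 9.39*t^2 - 6.38*t + 0.1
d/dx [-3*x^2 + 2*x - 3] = 2 - 6*x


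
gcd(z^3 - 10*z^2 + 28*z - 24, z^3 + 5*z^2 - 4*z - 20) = z - 2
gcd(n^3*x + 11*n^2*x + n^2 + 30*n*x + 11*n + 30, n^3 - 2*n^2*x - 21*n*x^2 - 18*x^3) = 1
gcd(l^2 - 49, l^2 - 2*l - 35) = l - 7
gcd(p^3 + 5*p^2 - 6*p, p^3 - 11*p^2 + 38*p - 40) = 1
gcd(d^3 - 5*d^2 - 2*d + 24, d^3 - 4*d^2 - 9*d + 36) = d^2 - 7*d + 12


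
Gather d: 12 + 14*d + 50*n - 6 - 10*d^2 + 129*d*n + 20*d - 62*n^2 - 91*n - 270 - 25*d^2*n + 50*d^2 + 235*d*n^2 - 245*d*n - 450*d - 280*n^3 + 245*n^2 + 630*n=d^2*(40 - 25*n) + d*(235*n^2 - 116*n - 416) - 280*n^3 + 183*n^2 + 589*n - 264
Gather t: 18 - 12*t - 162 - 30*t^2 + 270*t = -30*t^2 + 258*t - 144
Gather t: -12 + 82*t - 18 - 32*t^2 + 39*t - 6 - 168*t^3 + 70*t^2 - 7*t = -168*t^3 + 38*t^2 + 114*t - 36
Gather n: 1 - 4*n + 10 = 11 - 4*n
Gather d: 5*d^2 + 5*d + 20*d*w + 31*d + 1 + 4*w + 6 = 5*d^2 + d*(20*w + 36) + 4*w + 7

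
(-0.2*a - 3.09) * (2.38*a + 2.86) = -0.476*a^2 - 7.9262*a - 8.8374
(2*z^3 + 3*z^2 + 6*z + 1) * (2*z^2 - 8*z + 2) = 4*z^5 - 10*z^4 - 8*z^3 - 40*z^2 + 4*z + 2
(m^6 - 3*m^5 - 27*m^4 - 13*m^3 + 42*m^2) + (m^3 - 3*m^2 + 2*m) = m^6 - 3*m^5 - 27*m^4 - 12*m^3 + 39*m^2 + 2*m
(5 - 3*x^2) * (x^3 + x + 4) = -3*x^5 + 2*x^3 - 12*x^2 + 5*x + 20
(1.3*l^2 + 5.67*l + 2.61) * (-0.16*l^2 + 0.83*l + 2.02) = -0.208*l^4 + 0.1718*l^3 + 6.9145*l^2 + 13.6197*l + 5.2722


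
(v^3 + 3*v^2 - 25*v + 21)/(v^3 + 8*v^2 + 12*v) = (v^3 + 3*v^2 - 25*v + 21)/(v*(v^2 + 8*v + 12))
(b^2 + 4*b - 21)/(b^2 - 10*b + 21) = (b + 7)/(b - 7)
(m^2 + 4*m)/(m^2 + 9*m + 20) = m/(m + 5)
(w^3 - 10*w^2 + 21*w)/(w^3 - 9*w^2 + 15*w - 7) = w*(w - 3)/(w^2 - 2*w + 1)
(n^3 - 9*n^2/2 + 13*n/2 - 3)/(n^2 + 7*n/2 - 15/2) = (n^2 - 3*n + 2)/(n + 5)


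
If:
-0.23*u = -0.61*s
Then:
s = 0.377049180327869*u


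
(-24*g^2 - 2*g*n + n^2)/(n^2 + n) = (-24*g^2 - 2*g*n + n^2)/(n*(n + 1))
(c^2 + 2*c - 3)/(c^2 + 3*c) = (c - 1)/c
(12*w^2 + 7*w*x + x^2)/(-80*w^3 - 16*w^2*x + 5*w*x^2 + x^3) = (3*w + x)/(-20*w^2 + w*x + x^2)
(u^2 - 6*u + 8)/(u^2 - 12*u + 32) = (u - 2)/(u - 8)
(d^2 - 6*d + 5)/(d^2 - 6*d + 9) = (d^2 - 6*d + 5)/(d^2 - 6*d + 9)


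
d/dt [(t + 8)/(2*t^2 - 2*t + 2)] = (t^2 - t - (t + 8)*(2*t - 1) + 1)/(2*(t^2 - t + 1)^2)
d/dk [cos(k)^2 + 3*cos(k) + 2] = -(2*cos(k) + 3)*sin(k)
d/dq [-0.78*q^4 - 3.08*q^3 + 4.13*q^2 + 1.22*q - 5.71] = -3.12*q^3 - 9.24*q^2 + 8.26*q + 1.22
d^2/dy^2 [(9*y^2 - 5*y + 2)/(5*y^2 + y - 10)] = 4*(-85*y^3 + 750*y^2 - 360*y + 476)/(125*y^6 + 75*y^5 - 735*y^4 - 299*y^3 + 1470*y^2 + 300*y - 1000)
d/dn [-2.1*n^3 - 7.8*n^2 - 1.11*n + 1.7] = -6.3*n^2 - 15.6*n - 1.11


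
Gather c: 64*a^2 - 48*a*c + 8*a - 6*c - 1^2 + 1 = 64*a^2 + 8*a + c*(-48*a - 6)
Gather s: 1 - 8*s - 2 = -8*s - 1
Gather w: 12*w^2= 12*w^2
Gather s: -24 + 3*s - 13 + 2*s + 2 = 5*s - 35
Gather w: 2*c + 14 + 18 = 2*c + 32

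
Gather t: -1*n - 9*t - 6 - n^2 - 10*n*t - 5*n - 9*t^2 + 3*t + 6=-n^2 - 6*n - 9*t^2 + t*(-10*n - 6)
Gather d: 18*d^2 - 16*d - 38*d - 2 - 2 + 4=18*d^2 - 54*d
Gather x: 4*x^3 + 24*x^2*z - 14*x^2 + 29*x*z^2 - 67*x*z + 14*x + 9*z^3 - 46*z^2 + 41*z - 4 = 4*x^3 + x^2*(24*z - 14) + x*(29*z^2 - 67*z + 14) + 9*z^3 - 46*z^2 + 41*z - 4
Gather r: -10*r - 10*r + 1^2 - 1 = -20*r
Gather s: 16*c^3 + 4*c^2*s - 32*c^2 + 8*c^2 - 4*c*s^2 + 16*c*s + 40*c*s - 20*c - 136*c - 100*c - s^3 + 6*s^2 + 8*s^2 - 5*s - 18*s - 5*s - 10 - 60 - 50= 16*c^3 - 24*c^2 - 256*c - s^3 + s^2*(14 - 4*c) + s*(4*c^2 + 56*c - 28) - 120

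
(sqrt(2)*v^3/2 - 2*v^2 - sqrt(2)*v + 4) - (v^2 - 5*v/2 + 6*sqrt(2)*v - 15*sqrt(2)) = sqrt(2)*v^3/2 - 3*v^2 - 7*sqrt(2)*v + 5*v/2 + 4 + 15*sqrt(2)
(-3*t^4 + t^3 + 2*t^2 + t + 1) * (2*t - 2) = -6*t^5 + 8*t^4 + 2*t^3 - 2*t^2 - 2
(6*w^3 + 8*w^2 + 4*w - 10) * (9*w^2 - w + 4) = 54*w^5 + 66*w^4 + 52*w^3 - 62*w^2 + 26*w - 40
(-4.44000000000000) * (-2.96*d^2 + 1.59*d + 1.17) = 13.1424*d^2 - 7.0596*d - 5.1948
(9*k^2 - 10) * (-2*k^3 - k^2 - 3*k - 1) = -18*k^5 - 9*k^4 - 7*k^3 + k^2 + 30*k + 10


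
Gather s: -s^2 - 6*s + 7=-s^2 - 6*s + 7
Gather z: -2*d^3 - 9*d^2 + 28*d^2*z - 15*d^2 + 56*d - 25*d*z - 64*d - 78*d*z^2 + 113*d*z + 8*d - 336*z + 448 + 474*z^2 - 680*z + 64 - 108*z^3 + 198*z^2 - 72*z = -2*d^3 - 24*d^2 - 108*z^3 + z^2*(672 - 78*d) + z*(28*d^2 + 88*d - 1088) + 512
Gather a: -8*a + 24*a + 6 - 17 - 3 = 16*a - 14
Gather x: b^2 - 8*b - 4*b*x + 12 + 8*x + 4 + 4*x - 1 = b^2 - 8*b + x*(12 - 4*b) + 15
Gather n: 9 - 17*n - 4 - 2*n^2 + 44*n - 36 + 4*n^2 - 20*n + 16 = 2*n^2 + 7*n - 15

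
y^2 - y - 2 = (y - 2)*(y + 1)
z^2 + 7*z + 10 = (z + 2)*(z + 5)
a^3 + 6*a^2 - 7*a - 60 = (a - 3)*(a + 4)*(a + 5)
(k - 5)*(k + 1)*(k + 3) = k^3 - k^2 - 17*k - 15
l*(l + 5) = l^2 + 5*l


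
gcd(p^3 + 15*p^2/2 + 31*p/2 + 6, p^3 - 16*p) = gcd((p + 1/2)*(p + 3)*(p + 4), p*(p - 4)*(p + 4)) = p + 4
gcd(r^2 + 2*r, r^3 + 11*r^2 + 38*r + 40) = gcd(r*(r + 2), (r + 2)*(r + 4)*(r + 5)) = r + 2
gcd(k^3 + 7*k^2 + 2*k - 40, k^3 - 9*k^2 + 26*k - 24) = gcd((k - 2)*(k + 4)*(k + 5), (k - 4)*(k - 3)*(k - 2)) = k - 2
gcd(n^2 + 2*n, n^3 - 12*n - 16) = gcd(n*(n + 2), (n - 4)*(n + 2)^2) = n + 2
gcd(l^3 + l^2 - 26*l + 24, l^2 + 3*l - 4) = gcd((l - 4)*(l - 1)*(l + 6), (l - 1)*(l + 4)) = l - 1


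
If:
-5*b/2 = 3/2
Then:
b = -3/5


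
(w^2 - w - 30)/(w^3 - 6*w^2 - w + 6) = (w + 5)/(w^2 - 1)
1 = 1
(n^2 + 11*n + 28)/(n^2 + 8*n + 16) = (n + 7)/(n + 4)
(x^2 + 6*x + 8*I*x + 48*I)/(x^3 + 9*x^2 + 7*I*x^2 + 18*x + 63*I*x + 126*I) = (x + 8*I)/(x^2 + x*(3 + 7*I) + 21*I)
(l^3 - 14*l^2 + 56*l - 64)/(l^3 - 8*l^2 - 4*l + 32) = (l - 4)/(l + 2)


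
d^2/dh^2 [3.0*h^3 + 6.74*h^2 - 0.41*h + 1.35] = 18.0*h + 13.48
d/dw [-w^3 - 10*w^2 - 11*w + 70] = -3*w^2 - 20*w - 11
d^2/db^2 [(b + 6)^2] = 2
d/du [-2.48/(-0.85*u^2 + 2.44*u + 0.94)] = (6.0512 - 4.216*u)/(-0.85*u^2 + 2.44*u + 0.94)^2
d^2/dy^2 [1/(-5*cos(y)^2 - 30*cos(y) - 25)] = (8*sin(y)^4 - 36*sin(y)^2 - 105*cos(y) + 9*cos(3*y) - 96)/(10*(cos(y) + 1)^3*(cos(y) + 5)^3)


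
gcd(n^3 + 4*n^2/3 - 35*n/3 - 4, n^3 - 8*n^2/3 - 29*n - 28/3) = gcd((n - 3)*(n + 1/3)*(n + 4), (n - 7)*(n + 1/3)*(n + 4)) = n^2 + 13*n/3 + 4/3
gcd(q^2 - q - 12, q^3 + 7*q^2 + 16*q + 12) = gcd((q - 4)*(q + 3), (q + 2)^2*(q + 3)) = q + 3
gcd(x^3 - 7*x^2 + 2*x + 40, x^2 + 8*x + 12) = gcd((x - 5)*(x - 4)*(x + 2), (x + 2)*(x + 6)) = x + 2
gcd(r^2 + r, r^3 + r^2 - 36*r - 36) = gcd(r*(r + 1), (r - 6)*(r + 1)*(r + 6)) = r + 1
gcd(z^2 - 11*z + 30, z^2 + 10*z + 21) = 1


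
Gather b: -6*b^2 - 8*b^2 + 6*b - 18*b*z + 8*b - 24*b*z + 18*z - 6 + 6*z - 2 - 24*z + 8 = -14*b^2 + b*(14 - 42*z)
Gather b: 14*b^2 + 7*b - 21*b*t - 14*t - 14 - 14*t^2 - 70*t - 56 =14*b^2 + b*(7 - 21*t) - 14*t^2 - 84*t - 70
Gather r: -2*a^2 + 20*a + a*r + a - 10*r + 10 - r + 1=-2*a^2 + 21*a + r*(a - 11) + 11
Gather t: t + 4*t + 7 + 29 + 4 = 5*t + 40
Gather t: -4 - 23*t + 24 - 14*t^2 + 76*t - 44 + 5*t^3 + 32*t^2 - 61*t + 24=5*t^3 + 18*t^2 - 8*t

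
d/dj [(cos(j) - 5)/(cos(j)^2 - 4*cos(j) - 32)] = (cos(j)^2 - 10*cos(j) + 52)*sin(j)/(sin(j)^2 + 4*cos(j) + 31)^2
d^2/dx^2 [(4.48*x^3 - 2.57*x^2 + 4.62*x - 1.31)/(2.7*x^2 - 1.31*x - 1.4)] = (5.6843418860808e-14*x^4 + 98.424476*x^3 - 66.28908*x^2 + 185.26722*x - 41.420342)/(19.683*x^6 - 28.6497*x^5 - 16.71759*x^4 + 27.462709*x^3 + 8.66838*x^2 - 7.7028*x - 2.744)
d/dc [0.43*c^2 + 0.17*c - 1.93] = 0.86*c + 0.17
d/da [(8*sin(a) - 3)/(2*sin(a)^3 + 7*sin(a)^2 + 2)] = 2*(-16*sin(a)^3 - 19*sin(a)^2 + 21*sin(a) + 8)*cos(a)/(2*sin(a)^3 + 7*sin(a)^2 + 2)^2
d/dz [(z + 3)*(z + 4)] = 2*z + 7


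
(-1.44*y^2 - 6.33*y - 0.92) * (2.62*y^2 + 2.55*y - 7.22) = -3.7728*y^4 - 20.2566*y^3 - 8.1551*y^2 + 43.3566*y + 6.6424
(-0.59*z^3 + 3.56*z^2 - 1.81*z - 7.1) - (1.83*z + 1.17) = -0.59*z^3 + 3.56*z^2 - 3.64*z - 8.27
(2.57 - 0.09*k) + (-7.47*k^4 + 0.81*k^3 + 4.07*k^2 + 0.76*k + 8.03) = -7.47*k^4 + 0.81*k^3 + 4.07*k^2 + 0.67*k + 10.6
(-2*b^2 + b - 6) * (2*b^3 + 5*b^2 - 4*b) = -4*b^5 - 8*b^4 + b^3 - 34*b^2 + 24*b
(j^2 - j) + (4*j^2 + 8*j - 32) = 5*j^2 + 7*j - 32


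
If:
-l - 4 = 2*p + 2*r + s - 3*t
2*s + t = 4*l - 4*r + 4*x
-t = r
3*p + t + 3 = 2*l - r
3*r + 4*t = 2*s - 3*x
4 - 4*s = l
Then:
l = -60/163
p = -203/163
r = -364/815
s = 178/163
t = 364/815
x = 472/815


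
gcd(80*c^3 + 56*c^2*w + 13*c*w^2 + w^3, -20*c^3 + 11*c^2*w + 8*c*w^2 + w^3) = 20*c^2 + 9*c*w + w^2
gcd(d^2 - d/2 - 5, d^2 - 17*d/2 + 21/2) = 1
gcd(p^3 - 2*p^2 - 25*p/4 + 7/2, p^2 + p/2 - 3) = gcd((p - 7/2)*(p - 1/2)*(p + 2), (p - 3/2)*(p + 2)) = p + 2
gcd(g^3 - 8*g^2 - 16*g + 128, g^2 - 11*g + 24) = g - 8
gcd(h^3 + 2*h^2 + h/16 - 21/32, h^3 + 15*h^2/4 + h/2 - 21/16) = h^2 + h/4 - 3/8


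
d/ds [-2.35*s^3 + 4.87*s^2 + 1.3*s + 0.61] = -7.05*s^2 + 9.74*s + 1.3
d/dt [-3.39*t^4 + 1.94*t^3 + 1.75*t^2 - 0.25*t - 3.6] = -13.56*t^3 + 5.82*t^2 + 3.5*t - 0.25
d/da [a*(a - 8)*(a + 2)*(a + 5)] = 4*a^3 - 3*a^2 - 92*a - 80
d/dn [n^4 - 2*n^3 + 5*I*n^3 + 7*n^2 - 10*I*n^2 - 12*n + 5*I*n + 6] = 4*n^3 + n^2*(-6 + 15*I) + n*(14 - 20*I) - 12 + 5*I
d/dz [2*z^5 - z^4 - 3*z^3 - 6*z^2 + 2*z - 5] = 10*z^4 - 4*z^3 - 9*z^2 - 12*z + 2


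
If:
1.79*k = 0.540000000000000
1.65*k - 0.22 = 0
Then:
No Solution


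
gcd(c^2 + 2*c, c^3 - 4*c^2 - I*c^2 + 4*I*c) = c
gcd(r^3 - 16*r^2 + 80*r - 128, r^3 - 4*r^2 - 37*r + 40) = r - 8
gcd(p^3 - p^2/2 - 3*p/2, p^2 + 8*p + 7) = p + 1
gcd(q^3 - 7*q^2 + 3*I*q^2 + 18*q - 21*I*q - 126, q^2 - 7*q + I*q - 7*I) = q - 7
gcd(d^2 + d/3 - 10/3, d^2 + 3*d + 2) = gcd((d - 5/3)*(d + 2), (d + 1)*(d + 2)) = d + 2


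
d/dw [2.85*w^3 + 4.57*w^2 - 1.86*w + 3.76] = 8.55*w^2 + 9.14*w - 1.86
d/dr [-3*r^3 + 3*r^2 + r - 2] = -9*r^2 + 6*r + 1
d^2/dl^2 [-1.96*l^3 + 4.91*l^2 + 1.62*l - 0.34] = 9.82 - 11.76*l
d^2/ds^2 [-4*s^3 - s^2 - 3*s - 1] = -24*s - 2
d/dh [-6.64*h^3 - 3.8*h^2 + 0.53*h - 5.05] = -19.92*h^2 - 7.6*h + 0.53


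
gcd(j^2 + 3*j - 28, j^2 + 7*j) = j + 7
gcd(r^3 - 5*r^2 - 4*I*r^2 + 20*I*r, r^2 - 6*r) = r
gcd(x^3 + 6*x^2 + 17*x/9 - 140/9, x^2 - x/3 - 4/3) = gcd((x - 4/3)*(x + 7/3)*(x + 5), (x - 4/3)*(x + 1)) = x - 4/3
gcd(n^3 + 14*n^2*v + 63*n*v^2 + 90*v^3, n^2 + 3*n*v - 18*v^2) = n + 6*v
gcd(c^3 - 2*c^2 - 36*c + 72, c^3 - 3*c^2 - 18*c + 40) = c - 2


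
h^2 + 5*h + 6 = (h + 2)*(h + 3)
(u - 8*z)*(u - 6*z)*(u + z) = u^3 - 13*u^2*z + 34*u*z^2 + 48*z^3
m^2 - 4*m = m*(m - 4)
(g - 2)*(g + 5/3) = g^2 - g/3 - 10/3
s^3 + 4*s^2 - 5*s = s*(s - 1)*(s + 5)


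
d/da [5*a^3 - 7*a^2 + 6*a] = 15*a^2 - 14*a + 6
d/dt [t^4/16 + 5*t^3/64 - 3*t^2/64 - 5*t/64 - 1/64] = t^3/4 + 15*t^2/64 - 3*t/32 - 5/64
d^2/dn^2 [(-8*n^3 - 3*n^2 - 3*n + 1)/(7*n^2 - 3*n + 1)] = 4*(-113*n^3 + 141*n^2 - 12*n - 5)/(343*n^6 - 441*n^5 + 336*n^4 - 153*n^3 + 48*n^2 - 9*n + 1)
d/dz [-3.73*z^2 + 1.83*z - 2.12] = 1.83 - 7.46*z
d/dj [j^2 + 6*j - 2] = 2*j + 6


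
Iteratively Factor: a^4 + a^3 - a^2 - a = (a - 1)*(a^3 + 2*a^2 + a) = a*(a - 1)*(a^2 + 2*a + 1) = a*(a - 1)*(a + 1)*(a + 1)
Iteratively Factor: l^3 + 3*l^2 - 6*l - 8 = (l - 2)*(l^2 + 5*l + 4) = (l - 2)*(l + 4)*(l + 1)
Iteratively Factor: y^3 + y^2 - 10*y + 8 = (y + 4)*(y^2 - 3*y + 2) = (y - 2)*(y + 4)*(y - 1)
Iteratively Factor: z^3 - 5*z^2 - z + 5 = (z - 1)*(z^2 - 4*z - 5) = (z - 5)*(z - 1)*(z + 1)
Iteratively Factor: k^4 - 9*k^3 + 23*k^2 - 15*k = (k - 1)*(k^3 - 8*k^2 + 15*k) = (k - 5)*(k - 1)*(k^2 - 3*k) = k*(k - 5)*(k - 1)*(k - 3)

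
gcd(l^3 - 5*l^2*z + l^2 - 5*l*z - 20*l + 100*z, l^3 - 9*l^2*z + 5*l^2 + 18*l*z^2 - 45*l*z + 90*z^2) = l + 5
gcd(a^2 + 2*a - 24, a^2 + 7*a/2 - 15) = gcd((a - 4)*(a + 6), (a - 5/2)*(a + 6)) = a + 6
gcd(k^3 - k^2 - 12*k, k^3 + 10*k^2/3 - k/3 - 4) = k + 3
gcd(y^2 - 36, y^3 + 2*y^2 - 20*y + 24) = y + 6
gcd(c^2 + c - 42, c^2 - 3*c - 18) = c - 6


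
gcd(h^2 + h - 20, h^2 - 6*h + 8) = h - 4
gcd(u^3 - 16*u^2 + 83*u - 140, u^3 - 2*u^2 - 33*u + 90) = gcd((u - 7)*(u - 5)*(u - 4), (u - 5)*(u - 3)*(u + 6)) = u - 5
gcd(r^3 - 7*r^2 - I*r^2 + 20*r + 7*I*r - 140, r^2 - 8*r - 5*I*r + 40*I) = r - 5*I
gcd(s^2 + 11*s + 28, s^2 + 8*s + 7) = s + 7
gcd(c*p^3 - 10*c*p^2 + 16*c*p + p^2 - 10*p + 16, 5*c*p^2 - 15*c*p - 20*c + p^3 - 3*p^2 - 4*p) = 1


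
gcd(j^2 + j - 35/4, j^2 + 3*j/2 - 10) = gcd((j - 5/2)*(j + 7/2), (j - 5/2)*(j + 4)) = j - 5/2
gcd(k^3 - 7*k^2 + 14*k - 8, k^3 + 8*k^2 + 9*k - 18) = k - 1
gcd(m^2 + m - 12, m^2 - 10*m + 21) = m - 3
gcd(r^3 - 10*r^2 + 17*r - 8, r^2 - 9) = 1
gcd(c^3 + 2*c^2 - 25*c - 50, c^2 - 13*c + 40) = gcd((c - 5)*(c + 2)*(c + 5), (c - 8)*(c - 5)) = c - 5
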